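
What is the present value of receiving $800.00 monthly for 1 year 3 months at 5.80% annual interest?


Present value of an ordinary annuity: PV = PMT × (1 − (1 + r)^(−n)) / r
Monthly rate r = 0.058/12 ≈ 0.00483333, n = 15
PV = $800.00 × (1 − (1 + 0.058/12)^(−15)) / (0.058/12)
PV = $800.00 × 14.435546
PV = $11,548.44

PV = PMT × (1-(1+r)^(-n))/r = $11,548.44


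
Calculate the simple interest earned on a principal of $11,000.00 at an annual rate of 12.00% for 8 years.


Simple interest formula: I = P × r × t
I = $11,000.00 × 0.12 × 8
I = $10,560.00

I = P × r × t = $10,560.00


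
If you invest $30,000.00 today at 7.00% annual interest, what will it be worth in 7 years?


Future value formula: FV = PV × (1 + r)^t
FV = $30,000.00 × (1 + 0.07)^7
FV = $30,000.00 × 1.60578148
FV = $48,173.44

FV = PV × (1 + r)^t = $48,173.44


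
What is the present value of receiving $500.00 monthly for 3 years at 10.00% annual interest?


Present value of an ordinary annuity: PV = PMT × (1 − (1 + r)^(−n)) / r
Monthly rate r = 0.1/12 ≈ 0.00833333, n = 36
PV = $500.00 × (1 − (1 + 0.1/12)^(−36)) / (0.1/12)
PV = $500.00 × 30.991236
PV = $15,495.62

PV = PMT × (1-(1+r)^(-n))/r = $15,495.62


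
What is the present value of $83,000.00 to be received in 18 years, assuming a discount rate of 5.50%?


Present value formula: PV = FV / (1 + r)^t
PV = $83,000.00 / (1 + 0.055)^18
PV = $83,000.00 / 2.621466
PV = $31,661.67

PV = FV / (1 + r)^t = $31,661.67


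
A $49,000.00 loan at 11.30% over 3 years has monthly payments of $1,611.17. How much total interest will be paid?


Total paid over the life of the loan = PMT × n.
Total paid = $1,611.17 × 36 = $58,002.12
Total interest = total paid − principal = $58,002.12 − $49,000.00 = $9,002.12

Total interest = (PMT × n) - PV = $9,002.12


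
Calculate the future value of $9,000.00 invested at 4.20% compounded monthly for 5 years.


Compound interest formula: A = P(1 + r/n)^(nt)
A = $9,000.00 × (1 + 0.042/12)^(12 × 5)
Growth factor: (1 + 0.042/12)^60 = 1.233226
A = $9,000.00 × 1.233226
A = $11,099.03

A = P(1 + r/n)^(nt) = $11,099.03


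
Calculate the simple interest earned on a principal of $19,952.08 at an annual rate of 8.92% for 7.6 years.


Simple interest formula: I = P × r × t
I = $19,952.08 × 0.0892 × 7.6
I = $13,525.91

I = P × r × t = $13,525.91


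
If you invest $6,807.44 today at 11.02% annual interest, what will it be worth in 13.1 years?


Future value formula: FV = PV × (1 + r)^t
FV = $6,807.44 × (1 + 0.1102)^13.1
FV = $6,807.44 × 3.933290
FV = $26,775.64

FV = PV × (1 + r)^t = $26,775.64


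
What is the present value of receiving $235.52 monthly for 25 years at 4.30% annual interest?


Present value of an ordinary annuity: PV = PMT × (1 − (1 + r)^(−n)) / r
Monthly rate r = 0.043/12 ≈ 0.00358333, n = 300
PV = $235.52 × (1 − (1 + 0.043/12)^(−300)) / (0.043/12)
PV = $235.52 × 183.640696
PV = $43,251.06

PV = PMT × (1-(1+r)^(-n))/r = $43,251.06


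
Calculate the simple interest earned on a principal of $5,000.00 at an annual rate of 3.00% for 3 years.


Simple interest formula: I = P × r × t
I = $5,000.00 × 0.03 × 3
I = $450.00

I = P × r × t = $450.00


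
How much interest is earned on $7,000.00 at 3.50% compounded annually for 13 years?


Compound interest earned = final amount − principal.
A = P(1 + r/n)^(nt) = $7,000.00 × (1 + 0.035/1)^(1 × 13) = $10,947.69
Interest = A − P = $10,947.69 − $7,000.00 = $3,947.69

Interest = A - P = $3,947.69


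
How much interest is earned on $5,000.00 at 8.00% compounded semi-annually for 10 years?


Compound interest earned = final amount − principal.
A = P(1 + r/n)^(nt) = $5,000.00 × (1 + 0.08/2)^(2 × 10) = $10,955.62
Interest = A − P = $10,955.62 − $5,000.00 = $5,955.62

Interest = A - P = $5,955.62


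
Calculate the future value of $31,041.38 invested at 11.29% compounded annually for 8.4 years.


Compound interest formula: A = P(1 + r/n)^(nt)
A = $31,041.38 × (1 + 0.1129/1)^(1 × 8.4)
Growth factor: (1 + 0.1129/1)^8.4 = 2.4560183
A = $31,041.38 × 2.4560183
A = $76,238.20

A = P(1 + r/n)^(nt) = $76,238.20


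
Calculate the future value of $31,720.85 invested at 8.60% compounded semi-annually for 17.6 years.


Compound interest formula: A = P(1 + r/n)^(nt)
A = $31,720.85 × (1 + 0.086/2)^(2 × 17.6)
Growth factor: (1 + 0.086/2)^35.2 = 4.40157044
A = $31,720.85 × 4.40157044
A = $139,621.56

A = P(1 + r/n)^(nt) = $139,621.56


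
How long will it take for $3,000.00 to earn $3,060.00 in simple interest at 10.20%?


Rearrange the simple interest formula for t:
I = P × r × t  ⇒  t = I / (P × r)
t = $3,060.00 / ($3,000.00 × 0.102)
t = 10

t = I/(P×r) = 10 years


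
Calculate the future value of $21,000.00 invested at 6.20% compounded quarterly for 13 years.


Compound interest formula: A = P(1 + r/n)^(nt)
A = $21,000.00 × (1 + 0.062/4)^(4 × 13)
Growth factor: (1 + 0.062/4)^52 = 2.2251344
A = $21,000.00 × 2.2251344
A = $46,727.82

A = P(1 + r/n)^(nt) = $46,727.82


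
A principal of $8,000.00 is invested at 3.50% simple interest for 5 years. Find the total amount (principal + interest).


Total amount formula: A = P(1 + rt) = P + P·r·t
Interest: I = P × r × t = $8,000.00 × 0.035 × 5 = $1,400.00
A = P + I = $8,000.00 + $1,400.00 = $9,400.00

A = P + I = P(1 + rt) = $9,400.00


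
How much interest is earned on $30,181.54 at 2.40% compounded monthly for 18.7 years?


Compound interest earned = final amount − principal.
A = P(1 + r/n)^(nt) = $30,181.54 × (1 + 0.024/12)^(12 × 18.7) = $47,256.13
Interest = A − P = $47,256.13 − $30,181.54 = $17,074.59

Interest = A - P = $17,074.59


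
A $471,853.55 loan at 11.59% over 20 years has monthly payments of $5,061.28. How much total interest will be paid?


Total paid over the life of the loan = PMT × n.
Total paid = $5,061.28 × 240 = $1,214,707.20
Total interest = total paid − principal = $1,214,707.20 − $471,853.55 = $742,853.65

Total interest = (PMT × n) - PV = $742,853.65


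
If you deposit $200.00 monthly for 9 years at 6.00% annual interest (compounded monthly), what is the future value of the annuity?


Future value of an ordinary annuity: FV = PMT × ((1 + r)^n − 1) / r
Monthly rate r = 0.06/12 = 0.005, n = 108
FV = $200.00 × ((1 + 0.06/12)^108 − 1) / (0.06/12)
FV = $200.00 × 142.739900
FV = $28,547.98

FV = PMT × ((1+r)^n - 1)/r = $28,547.98


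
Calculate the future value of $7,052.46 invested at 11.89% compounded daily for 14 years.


Compound interest formula: A = P(1 + r/n)^(nt)
A = $7,052.46 × (1 + 0.1189/365)^(365 × 14)
Growth factor: (1 + 0.1189/365)^5110 = 5.282127
A = $7,052.46 × 5.282127
A = $37,251.99

A = P(1 + r/n)^(nt) = $37,251.99


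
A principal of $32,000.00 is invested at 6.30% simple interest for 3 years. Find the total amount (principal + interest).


Total amount formula: A = P(1 + rt) = P + P·r·t
Interest: I = P × r × t = $32,000.00 × 0.063 × 3 = $6,048.00
A = P + I = $32,000.00 + $6,048.00 = $38,048.00

A = P + I = P(1 + rt) = $38,048.00


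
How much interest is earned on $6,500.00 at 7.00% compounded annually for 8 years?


Compound interest earned = final amount − principal.
A = P(1 + r/n)^(nt) = $6,500.00 × (1 + 0.07/1)^(1 × 8) = $11,168.21
Interest = A − P = $11,168.21 − $6,500.00 = $4,668.21

Interest = A - P = $4,668.21


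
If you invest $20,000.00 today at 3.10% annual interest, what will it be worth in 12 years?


Future value formula: FV = PV × (1 + r)^t
FV = $20,000.00 × (1 + 0.031)^12
FV = $20,000.00 × 1.4424607
FV = $28,849.21

FV = PV × (1 + r)^t = $28,849.21


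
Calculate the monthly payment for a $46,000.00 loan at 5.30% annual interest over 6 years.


Loan payment formula: PMT = PV × r / (1 − (1 + r)^(−n))
Monthly rate r = 0.053/12 ≈ 0.00441667, n = 72 months
Denominator: 1 − (1 + 0.053/12)^(−72) = 0.2718876
PMT = $46,000.00 × (0.053/12) / 0.2718876
PMT = $747.25 per month

PMT = PV × r / (1-(1+r)^(-n)) = $747.25/month


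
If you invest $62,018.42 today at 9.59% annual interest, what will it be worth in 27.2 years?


Future value formula: FV = PV × (1 + r)^t
FV = $62,018.42 × (1 + 0.0959)^27.2
FV = $62,018.42 × 12.0717216
FV = $748,669.10

FV = PV × (1 + r)^t = $748,669.10


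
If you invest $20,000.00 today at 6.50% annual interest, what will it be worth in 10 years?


Future value formula: FV = PV × (1 + r)^t
FV = $20,000.00 × (1 + 0.065)^10
FV = $20,000.00 × 1.8771375
FV = $37,542.75

FV = PV × (1 + r)^t = $37,542.75


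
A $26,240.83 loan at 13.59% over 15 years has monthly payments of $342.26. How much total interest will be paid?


Total paid over the life of the loan = PMT × n.
Total paid = $342.26 × 180 = $61,606.80
Total interest = total paid − principal = $61,606.80 − $26,240.83 = $35,365.97

Total interest = (PMT × n) - PV = $35,365.97


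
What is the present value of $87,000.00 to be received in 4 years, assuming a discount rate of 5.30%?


Present value formula: PV = FV / (1 + r)^t
PV = $87,000.00 / (1 + 0.053)^4
PV = $87,000.00 / 1.2294574
PV = $70,762.92

PV = FV / (1 + r)^t = $70,762.92


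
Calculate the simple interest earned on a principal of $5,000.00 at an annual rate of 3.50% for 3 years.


Simple interest formula: I = P × r × t
I = $5,000.00 × 0.035 × 3
I = $525.00

I = P × r × t = $525.00


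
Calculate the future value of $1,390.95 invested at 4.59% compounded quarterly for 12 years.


Compound interest formula: A = P(1 + r/n)^(nt)
A = $1,390.95 × (1 + 0.0459/4)^(4 × 12)
Growth factor: (1 + 0.0459/4)^48 = 1.729208
A = $1,390.95 × 1.729208
A = $2,405.24

A = P(1 + r/n)^(nt) = $2,405.24


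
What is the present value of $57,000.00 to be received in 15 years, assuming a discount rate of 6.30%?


Present value formula: PV = FV / (1 + r)^t
PV = $57,000.00 / (1 + 0.063)^15
PV = $57,000.00 / 2.50033942
PV = $22,796.90

PV = FV / (1 + r)^t = $22,796.90


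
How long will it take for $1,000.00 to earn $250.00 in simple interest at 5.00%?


Rearrange the simple interest formula for t:
I = P × r × t  ⇒  t = I / (P × r)
t = $250.00 / ($1,000.00 × 0.05)
t = 5

t = I/(P×r) = 5 years


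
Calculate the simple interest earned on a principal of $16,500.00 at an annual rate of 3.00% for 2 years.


Simple interest formula: I = P × r × t
I = $16,500.00 × 0.03 × 2
I = $990.00

I = P × r × t = $990.00


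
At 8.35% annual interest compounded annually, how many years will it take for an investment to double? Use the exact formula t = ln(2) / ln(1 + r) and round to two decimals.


Doubling condition: (1 + r)^t = 2
Take ln of both sides: t × ln(1 + r) = ln(2)
t = ln(2) / ln(1 + r)
t = 0.693147 / 0.080197
t = 8.64

t = ln(2) / ln(1 + r) = 8.64 years


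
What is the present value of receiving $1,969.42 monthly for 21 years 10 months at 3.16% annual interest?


Present value of an ordinary annuity: PV = PMT × (1 − (1 + r)^(−n)) / r
Monthly rate r = 0.0316/12 ≈ 0.00263333, n = 262
PV = $1,969.42 × (1 − (1 + 0.0316/12)^(−262)) / (0.0316/12)
PV = $1,969.42 × 189.089398
PV = $372,396.44

PV = PMT × (1-(1+r)^(-n))/r = $372,396.44


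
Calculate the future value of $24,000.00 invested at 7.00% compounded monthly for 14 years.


Compound interest formula: A = P(1 + r/n)^(nt)
A = $24,000.00 × (1 + 0.07/12)^(12 × 14)
Growth factor: (1 + 0.07/12)^168 = 2.6568806
A = $24,000.00 × 2.6568806
A = $63,765.13

A = P(1 + r/n)^(nt) = $63,765.13


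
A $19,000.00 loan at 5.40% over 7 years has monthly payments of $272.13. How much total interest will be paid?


Total paid over the life of the loan = PMT × n.
Total paid = $272.13 × 84 = $22,858.92
Total interest = total paid − principal = $22,858.92 − $19,000.00 = $3,858.92

Total interest = (PMT × n) - PV = $3,858.92


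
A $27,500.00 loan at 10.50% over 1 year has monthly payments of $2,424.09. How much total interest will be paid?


Total paid over the life of the loan = PMT × n.
Total paid = $2,424.09 × 12 = $29,089.08
Total interest = total paid − principal = $29,089.08 − $27,500.00 = $1,589.08

Total interest = (PMT × n) - PV = $1,589.08


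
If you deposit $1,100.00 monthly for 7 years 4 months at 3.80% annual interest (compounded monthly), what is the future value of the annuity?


Future value of an ordinary annuity: FV = PMT × ((1 + r)^n − 1) / r
Monthly rate r = 0.038/12 ≈ 0.00316667, n = 88
FV = $1,100.00 × ((1 + 0.038/12)^88 − 1) / (0.038/12)
FV = $1,100.00 × 101.300575
FV = $111,430.63

FV = PMT × ((1+r)^n - 1)/r = $111,430.63


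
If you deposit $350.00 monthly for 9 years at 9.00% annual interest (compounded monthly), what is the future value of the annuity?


Future value of an ordinary annuity: FV = PMT × ((1 + r)^n − 1) / r
Monthly rate r = 0.09/12 = 0.0075, n = 108
FV = $350.00 × ((1 + 0.09/12)^108 − 1) / (0.09/12)
FV = $350.00 × 165.483223
FV = $57,919.13

FV = PMT × ((1+r)^n - 1)/r = $57,919.13


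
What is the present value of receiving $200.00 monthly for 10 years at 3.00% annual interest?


Present value of an ordinary annuity: PV = PMT × (1 − (1 + r)^(−n)) / r
Monthly rate r = 0.03/12 = 0.0025, n = 120
PV = $200.00 × (1 − (1 + 0.03/12)^(−120)) / (0.03/12)
PV = $200.00 × 103.561753
PV = $20,712.35

PV = PMT × (1-(1+r)^(-n))/r = $20,712.35


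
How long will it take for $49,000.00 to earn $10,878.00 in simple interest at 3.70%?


Rearrange the simple interest formula for t:
I = P × r × t  ⇒  t = I / (P × r)
t = $10,878.00 / ($49,000.00 × 0.037)
t = 6

t = I/(P×r) = 6 years


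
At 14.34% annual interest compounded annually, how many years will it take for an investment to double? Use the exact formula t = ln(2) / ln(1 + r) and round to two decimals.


Doubling condition: (1 + r)^t = 2
Take ln of both sides: t × ln(1 + r) = ln(2)
t = ln(2) / ln(1 + r)
t = 0.693147 / 0.134006
t = 5.17

t = ln(2) / ln(1 + r) = 5.17 years


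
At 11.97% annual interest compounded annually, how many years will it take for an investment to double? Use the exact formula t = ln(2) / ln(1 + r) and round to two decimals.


Doubling condition: (1 + r)^t = 2
Take ln of both sides: t × ln(1 + r) = ln(2)
t = ln(2) / ln(1 + r)
t = 0.693147 / 0.113061
t = 6.13

t = ln(2) / ln(1 + r) = 6.13 years


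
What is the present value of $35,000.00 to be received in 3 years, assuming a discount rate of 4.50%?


Present value formula: PV = FV / (1 + r)^t
PV = $35,000.00 / (1 + 0.045)^3
PV = $35,000.00 / 1.141166
PV = $30,670.38

PV = FV / (1 + r)^t = $30,670.38


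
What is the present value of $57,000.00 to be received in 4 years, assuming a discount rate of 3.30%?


Present value formula: PV = FV / (1 + r)^t
PV = $57,000.00 / (1 + 0.033)^4
PV = $57,000.00 / 1.138679
PV = $50,058.01

PV = FV / (1 + r)^t = $50,058.01


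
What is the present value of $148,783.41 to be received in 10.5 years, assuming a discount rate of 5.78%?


Present value formula: PV = FV / (1 + r)^t
PV = $148,783.41 / (1 + 0.0578)^10.5
PV = $148,783.41 / 1.8040036
PV = $82,474.01

PV = FV / (1 + r)^t = $82,474.01


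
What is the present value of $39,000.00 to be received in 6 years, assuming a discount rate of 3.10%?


Present value formula: PV = FV / (1 + r)^t
PV = $39,000.00 / (1 + 0.031)^6
PV = $39,000.00 / 1.2010248
PV = $32,472.27

PV = FV / (1 + r)^t = $32,472.27


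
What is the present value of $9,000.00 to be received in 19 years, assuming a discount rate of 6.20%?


Present value formula: PV = FV / (1 + r)^t
PV = $9,000.00 / (1 + 0.062)^19
PV = $9,000.00 / 3.135926
PV = $2,869.97

PV = FV / (1 + r)^t = $2,869.97


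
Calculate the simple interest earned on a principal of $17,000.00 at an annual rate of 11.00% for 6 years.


Simple interest formula: I = P × r × t
I = $17,000.00 × 0.11 × 6
I = $11,220.00

I = P × r × t = $11,220.00


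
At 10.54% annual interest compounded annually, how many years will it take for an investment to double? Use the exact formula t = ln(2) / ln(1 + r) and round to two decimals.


Doubling condition: (1 + r)^t = 2
Take ln of both sides: t × ln(1 + r) = ln(2)
t = ln(2) / ln(1 + r)
t = 0.693147 / 0.100207
t = 6.92

t = ln(2) / ln(1 + r) = 6.92 years


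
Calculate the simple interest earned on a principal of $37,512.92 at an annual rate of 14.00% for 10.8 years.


Simple interest formula: I = P × r × t
I = $37,512.92 × 0.14 × 10.8
I = $56,719.54

I = P × r × t = $56,719.54


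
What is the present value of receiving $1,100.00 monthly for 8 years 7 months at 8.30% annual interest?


Present value of an ordinary annuity: PV = PMT × (1 − (1 + r)^(−n)) / r
Monthly rate r = 0.083/12 ≈ 0.00691667, n = 103
PV = $1,100.00 × (1 − (1 + 0.083/12)^(−103)) / (0.083/12)
PV = $1,100.00 × 73.494679
PV = $80,844.15

PV = PMT × (1-(1+r)^(-n))/r = $80,844.15


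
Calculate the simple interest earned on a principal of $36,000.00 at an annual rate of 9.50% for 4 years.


Simple interest formula: I = P × r × t
I = $36,000.00 × 0.095 × 4
I = $13,680.00

I = P × r × t = $13,680.00


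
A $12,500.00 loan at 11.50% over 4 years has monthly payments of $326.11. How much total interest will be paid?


Total paid over the life of the loan = PMT × n.
Total paid = $326.11 × 48 = $15,653.28
Total interest = total paid − principal = $15,653.28 − $12,500.00 = $3,153.28

Total interest = (PMT × n) - PV = $3,153.28


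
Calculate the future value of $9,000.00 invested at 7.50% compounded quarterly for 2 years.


Compound interest formula: A = P(1 + r/n)^(nt)
A = $9,000.00 × (1 + 0.075/4)^(4 × 2)
Growth factor: (1 + 0.075/4)^8 = 1.160222
A = $9,000.00 × 1.160222
A = $10,442.00

A = P(1 + r/n)^(nt) = $10,442.00


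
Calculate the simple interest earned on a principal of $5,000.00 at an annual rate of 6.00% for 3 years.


Simple interest formula: I = P × r × t
I = $5,000.00 × 0.06 × 3
I = $900.00

I = P × r × t = $900.00


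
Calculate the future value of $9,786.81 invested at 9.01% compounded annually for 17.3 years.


Compound interest formula: A = P(1 + r/n)^(nt)
A = $9,786.81 × (1 + 0.0901/1)^(1 × 17.3)
Growth factor: (1 + 0.0901/1)^17.3 = 4.448030
A = $9,786.81 × 4.448030
A = $43,532.02

A = P(1 + r/n)^(nt) = $43,532.02


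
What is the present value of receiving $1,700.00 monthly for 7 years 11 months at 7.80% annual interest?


Present value of an ordinary annuity: PV = PMT × (1 − (1 + r)^(−n)) / r
Monthly rate r = 0.078/12 = 0.0065, n = 95
PV = $1,700.00 × (1 − (1 + 0.078/12)^(−95)) / (0.078/12)
PV = $1,700.00 × 70.712357
PV = $120,211.01

PV = PMT × (1-(1+r)^(-n))/r = $120,211.01


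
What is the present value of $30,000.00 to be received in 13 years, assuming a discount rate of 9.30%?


Present value formula: PV = FV / (1 + r)^t
PV = $30,000.00 / (1 + 0.093)^13
PV = $30,000.00 / 3.1773284
PV = $9,441.89

PV = FV / (1 + r)^t = $9,441.89


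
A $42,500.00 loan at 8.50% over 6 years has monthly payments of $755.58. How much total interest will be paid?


Total paid over the life of the loan = PMT × n.
Total paid = $755.58 × 72 = $54,401.76
Total interest = total paid − principal = $54,401.76 − $42,500.00 = $11,901.76

Total interest = (PMT × n) - PV = $11,901.76


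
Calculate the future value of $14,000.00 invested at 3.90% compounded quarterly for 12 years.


Compound interest formula: A = P(1 + r/n)^(nt)
A = $14,000.00 × (1 + 0.039/4)^(4 × 12)
Growth factor: (1 + 0.039/4)^48 = 1.593182
A = $14,000.00 × 1.593182
A = $22,304.55

A = P(1 + r/n)^(nt) = $22,304.55


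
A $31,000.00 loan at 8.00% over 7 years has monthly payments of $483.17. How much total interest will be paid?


Total paid over the life of the loan = PMT × n.
Total paid = $483.17 × 84 = $40,586.28
Total interest = total paid − principal = $40,586.28 − $31,000.00 = $9,586.28

Total interest = (PMT × n) - PV = $9,586.28


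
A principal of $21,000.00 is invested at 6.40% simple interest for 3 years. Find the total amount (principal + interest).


Total amount formula: A = P(1 + rt) = P + P·r·t
Interest: I = P × r × t = $21,000.00 × 0.064 × 3 = $4,032.00
A = P + I = $21,000.00 + $4,032.00 = $25,032.00

A = P + I = P(1 + rt) = $25,032.00


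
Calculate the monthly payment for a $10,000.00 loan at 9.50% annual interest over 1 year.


Loan payment formula: PMT = PV × r / (1 − (1 + r)^(−n))
Monthly rate r = 0.095/12 ≈ 0.00791667, n = 12 months
Denominator: 1 − (1 + 0.095/12)^(−12) = 0.0902868
PMT = $10,000.00 × (0.095/12) / 0.0902868
PMT = $876.84 per month

PMT = PV × r / (1-(1+r)^(-n)) = $876.84/month


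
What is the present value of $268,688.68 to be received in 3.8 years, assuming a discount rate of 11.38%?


Present value formula: PV = FV / (1 + r)^t
PV = $268,688.68 / (1 + 0.1138)^3.8
PV = $268,688.68 / 1.5061472
PV = $178,394.70

PV = FV / (1 + r)^t = $178,394.70


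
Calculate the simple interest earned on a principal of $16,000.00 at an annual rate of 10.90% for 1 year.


Simple interest formula: I = P × r × t
I = $16,000.00 × 0.109 × 1
I = $1,744.00

I = P × r × t = $1,744.00


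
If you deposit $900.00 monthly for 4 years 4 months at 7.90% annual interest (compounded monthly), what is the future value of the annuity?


Future value of an ordinary annuity: FV = PMT × ((1 + r)^n − 1) / r
Monthly rate r = 0.079/12 ≈ 0.00658333, n = 52
FV = $900.00 × ((1 + 0.079/12)^52 − 1) / (0.079/12)
FV = $900.00 × 61.769709
FV = $55,592.74

FV = PMT × ((1+r)^n - 1)/r = $55,592.74


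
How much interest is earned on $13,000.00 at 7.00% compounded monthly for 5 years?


Compound interest earned = final amount − principal.
A = P(1 + r/n)^(nt) = $13,000.00 × (1 + 0.07/12)^(12 × 5) = $18,429.13
Interest = A − P = $18,429.13 − $13,000.00 = $5,429.13

Interest = A - P = $5,429.13


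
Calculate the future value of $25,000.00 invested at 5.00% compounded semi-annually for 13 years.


Compound interest formula: A = P(1 + r/n)^(nt)
A = $25,000.00 × (1 + 0.05/2)^(2 × 13)
Growth factor: (1 + 0.05/2)^26 = 1.9002927
A = $25,000.00 × 1.9002927
A = $47,507.32

A = P(1 + r/n)^(nt) = $47,507.32


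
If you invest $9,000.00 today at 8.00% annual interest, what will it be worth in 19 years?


Future value formula: FV = PV × (1 + r)^t
FV = $9,000.00 × (1 + 0.08)^19
FV = $9,000.00 × 4.315701
FV = $38,841.31

FV = PV × (1 + r)^t = $38,841.31


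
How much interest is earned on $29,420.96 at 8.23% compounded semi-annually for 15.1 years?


Compound interest earned = final amount − principal.
A = P(1 + r/n)^(nt) = $29,420.96 × (1 + 0.0823/2)^(2 × 15.1) = $99,439.42
Interest = A − P = $99,439.42 − $29,420.96 = $70,018.46

Interest = A - P = $70,018.46


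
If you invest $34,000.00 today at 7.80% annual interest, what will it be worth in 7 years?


Future value formula: FV = PV × (1 + r)^t
FV = $34,000.00 × (1 + 0.078)^7
FV = $34,000.00 × 1.6917311
FV = $57,518.86

FV = PV × (1 + r)^t = $57,518.86


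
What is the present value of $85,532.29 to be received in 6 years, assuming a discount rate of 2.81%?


Present value formula: PV = FV / (1 + r)^t
PV = $85,532.29 / (1 + 0.0281)^6
PV = $85,532.29 / 1.1808974
PV = $72,429.91

PV = FV / (1 + r)^t = $72,429.91


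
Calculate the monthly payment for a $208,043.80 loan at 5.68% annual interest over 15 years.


Loan payment formula: PMT = PV × r / (1 − (1 + r)^(−n))
Monthly rate r = 0.0568/12 ≈ 0.00473333, n = 180 months
Denominator: 1 − (1 + 0.0568/12)^(−180) = 0.572581
PMT = $208,043.80 × (0.0568/12) / 0.572581
PMT = $1,719.83 per month

PMT = PV × r / (1-(1+r)^(-n)) = $1,719.83/month


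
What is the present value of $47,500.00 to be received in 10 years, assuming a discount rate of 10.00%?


Present value formula: PV = FV / (1 + r)^t
PV = $47,500.00 / (1 + 0.1)^10
PV = $47,500.00 / 2.593742
PV = $18,313.31

PV = FV / (1 + r)^t = $18,313.31


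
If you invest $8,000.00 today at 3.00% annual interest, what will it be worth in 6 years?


Future value formula: FV = PV × (1 + r)^t
FV = $8,000.00 × (1 + 0.03)^6
FV = $8,000.00 × 1.194052
FV = $9,552.42

FV = PV × (1 + r)^t = $9,552.42


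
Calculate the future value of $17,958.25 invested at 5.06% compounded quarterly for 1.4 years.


Compound interest formula: A = P(1 + r/n)^(nt)
A = $17,958.25 × (1 + 0.0506/4)^(4 × 1.4)
Growth factor: (1 + 0.0506/4)^5.6 = 1.0729326
A = $17,958.25 × 1.0729326
A = $19,267.99

A = P(1 + r/n)^(nt) = $19,267.99


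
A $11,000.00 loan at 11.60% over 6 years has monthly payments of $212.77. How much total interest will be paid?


Total paid over the life of the loan = PMT × n.
Total paid = $212.77 × 72 = $15,319.44
Total interest = total paid − principal = $15,319.44 − $11,000.00 = $4,319.44

Total interest = (PMT × n) - PV = $4,319.44


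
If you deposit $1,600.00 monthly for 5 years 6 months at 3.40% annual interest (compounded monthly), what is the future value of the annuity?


Future value of an ordinary annuity: FV = PMT × ((1 + r)^n − 1) / r
Monthly rate r = 0.034/12 ≈ 0.00283333, n = 66
FV = $1,600.00 × ((1 + 0.034/12)^66 − 1) / (0.034/12)
FV = $1,600.00 × 72.461837
FV = $115,938.94

FV = PMT × ((1+r)^n - 1)/r = $115,938.94


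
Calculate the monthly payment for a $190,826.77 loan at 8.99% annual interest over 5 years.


Loan payment formula: PMT = PV × r / (1 − (1 + r)^(−n))
Monthly rate r = 0.0899/12 ≈ 0.00749167, n = 60 months
Denominator: 1 − (1 + 0.0899/12)^(−60) = 0.3609832
PMT = $190,826.77 × (0.0899/12) / 0.3609832
PMT = $3,960.32 per month

PMT = PV × r / (1-(1+r)^(-n)) = $3,960.32/month


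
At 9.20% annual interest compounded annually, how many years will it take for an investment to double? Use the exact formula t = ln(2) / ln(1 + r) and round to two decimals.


Doubling condition: (1 + r)^t = 2
Take ln of both sides: t × ln(1 + r) = ln(2)
t = ln(2) / ln(1 + r)
t = 0.693147 / 0.088011
t = 7.88

t = ln(2) / ln(1 + r) = 7.88 years


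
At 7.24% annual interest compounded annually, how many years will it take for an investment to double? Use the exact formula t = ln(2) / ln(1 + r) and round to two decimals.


Doubling condition: (1 + r)^t = 2
Take ln of both sides: t × ln(1 + r) = ln(2)
t = ln(2) / ln(1 + r)
t = 0.693147 / 0.069899
t = 9.92

t = ln(2) / ln(1 + r) = 9.92 years


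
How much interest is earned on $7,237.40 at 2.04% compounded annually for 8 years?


Compound interest earned = final amount − principal.
A = P(1 + r/n)^(nt) = $7,237.40 × (1 + 0.0204/1)^(1 × 8) = $8,506.41
Interest = A − P = $8,506.41 − $7,237.40 = $1,269.01

Interest = A - P = $1,269.01


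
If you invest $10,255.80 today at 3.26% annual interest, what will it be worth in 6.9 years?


Future value formula: FV = PV × (1 + r)^t
FV = $10,255.80 × (1 + 0.0326)^6.9
FV = $10,255.80 × 1.2477616
FV = $12,796.79

FV = PV × (1 + r)^t = $12,796.79


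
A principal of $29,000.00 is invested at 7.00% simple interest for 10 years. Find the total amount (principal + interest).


Total amount formula: A = P(1 + rt) = P + P·r·t
Interest: I = P × r × t = $29,000.00 × 0.07 × 10 = $20,300.00
A = P + I = $29,000.00 + $20,300.00 = $49,300.00

A = P + I = P(1 + rt) = $49,300.00


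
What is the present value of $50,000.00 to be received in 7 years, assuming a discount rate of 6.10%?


Present value formula: PV = FV / (1 + r)^t
PV = $50,000.00 / (1 + 0.061)^7
PV = $50,000.00 / 1.513588
PV = $33,034.09

PV = FV / (1 + r)^t = $33,034.09


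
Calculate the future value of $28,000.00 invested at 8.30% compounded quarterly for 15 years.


Compound interest formula: A = P(1 + r/n)^(nt)
A = $28,000.00 × (1 + 0.083/4)^(4 × 15)
Growth factor: (1 + 0.083/4)^60 = 3.428967
A = $28,000.00 × 3.428967
A = $96,011.08

A = P(1 + r/n)^(nt) = $96,011.08


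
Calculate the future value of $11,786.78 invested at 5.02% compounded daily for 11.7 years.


Compound interest formula: A = P(1 + r/n)^(nt)
A = $11,786.78 × (1 + 0.0502/365)^(365 × 11.7)
Growth factor: (1 + 0.0502/365)^4270.5 = 1.7991235
A = $11,786.78 × 1.7991235
A = $21,205.87

A = P(1 + r/n)^(nt) = $21,205.87


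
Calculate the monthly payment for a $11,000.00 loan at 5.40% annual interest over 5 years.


Loan payment formula: PMT = PV × r / (1 − (1 + r)^(−n))
Monthly rate r = 0.054/12 = 0.0045, n = 60 months
Denominator: 1 − (1 + 0.054/12)^(−60) = 0.236158
PMT = $11,000.00 × (0.054/12) / 0.236158
PMT = $209.61 per month

PMT = PV × r / (1-(1+r)^(-n)) = $209.61/month


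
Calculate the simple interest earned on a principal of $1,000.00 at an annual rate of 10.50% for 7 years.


Simple interest formula: I = P × r × t
I = $1,000.00 × 0.105 × 7
I = $735.00

I = P × r × t = $735.00


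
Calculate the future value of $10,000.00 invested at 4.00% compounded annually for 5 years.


Compound interest formula: A = P(1 + r/n)^(nt)
A = $10,000.00 × (1 + 0.04/1)^(1 × 5)
Growth factor: (1 + 0.04/1)^5 = 1.216653
A = $10,000.00 × 1.216653
A = $12,166.53

A = P(1 + r/n)^(nt) = $12,166.53


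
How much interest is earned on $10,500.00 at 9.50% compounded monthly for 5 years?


Compound interest earned = final amount − principal.
A = P(1 + r/n)^(nt) = $10,500.00 × (1 + 0.095/12)^(12 × 5) = $16,852.60
Interest = A − P = $16,852.60 − $10,500.00 = $6,352.60

Interest = A - P = $6,352.60


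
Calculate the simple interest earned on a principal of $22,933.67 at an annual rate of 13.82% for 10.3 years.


Simple interest formula: I = P × r × t
I = $22,933.67 × 0.1382 × 10.3
I = $32,645.16

I = P × r × t = $32,645.16


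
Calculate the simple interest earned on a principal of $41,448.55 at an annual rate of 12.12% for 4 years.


Simple interest formula: I = P × r × t
I = $41,448.55 × 0.1212 × 4
I = $20,094.26

I = P × r × t = $20,094.26


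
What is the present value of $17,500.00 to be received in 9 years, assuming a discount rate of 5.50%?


Present value formula: PV = FV / (1 + r)^t
PV = $17,500.00 / (1 + 0.055)^9
PV = $17,500.00 / 1.619094
PV = $10,808.51

PV = FV / (1 + r)^t = $10,808.51


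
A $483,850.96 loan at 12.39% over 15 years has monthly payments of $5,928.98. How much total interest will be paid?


Total paid over the life of the loan = PMT × n.
Total paid = $5,928.98 × 180 = $1,067,216.40
Total interest = total paid − principal = $1,067,216.40 − $483,850.96 = $583,365.44

Total interest = (PMT × n) - PV = $583,365.44


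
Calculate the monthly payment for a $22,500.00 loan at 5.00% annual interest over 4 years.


Loan payment formula: PMT = PV × r / (1 − (1 + r)^(−n))
Monthly rate r = 0.05/12 ≈ 0.00416667, n = 48 months
Denominator: 1 − (1 + 0.05/12)^(−48) = 0.180929
PMT = $22,500.00 × (0.05/12) / 0.180929
PMT = $518.16 per month

PMT = PV × r / (1-(1+r)^(-n)) = $518.16/month


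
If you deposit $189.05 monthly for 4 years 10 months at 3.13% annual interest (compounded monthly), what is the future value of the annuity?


Future value of an ordinary annuity: FV = PMT × ((1 + r)^n − 1) / r
Monthly rate r = 0.0313/12 ≈ 0.00260833, n = 58
FV = $189.05 × ((1 + 0.0313/12)^58 − 1) / (0.0313/12)
FV = $189.05 × 62.529247
FV = $11,821.15

FV = PMT × ((1+r)^n - 1)/r = $11,821.15


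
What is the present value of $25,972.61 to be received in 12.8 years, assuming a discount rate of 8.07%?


Present value formula: PV = FV / (1 + r)^t
PV = $25,972.61 / (1 + 0.0807)^12.8
PV = $25,972.61 / 2.700387
PV = $9,618.11

PV = FV / (1 + r)^t = $9,618.11


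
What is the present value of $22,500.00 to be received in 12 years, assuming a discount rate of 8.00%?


Present value formula: PV = FV / (1 + r)^t
PV = $22,500.00 / (1 + 0.08)^12
PV = $22,500.00 / 2.518170
PV = $8,935.06

PV = FV / (1 + r)^t = $8,935.06


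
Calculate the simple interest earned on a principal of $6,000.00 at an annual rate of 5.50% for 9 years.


Simple interest formula: I = P × r × t
I = $6,000.00 × 0.055 × 9
I = $2,970.00

I = P × r × t = $2,970.00


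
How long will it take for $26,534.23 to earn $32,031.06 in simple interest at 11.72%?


Rearrange the simple interest formula for t:
I = P × r × t  ⇒  t = I / (P × r)
t = $32,031.06 / ($26,534.23 × 0.1172)
t = 10.3

t = I/(P×r) = 10.3 years


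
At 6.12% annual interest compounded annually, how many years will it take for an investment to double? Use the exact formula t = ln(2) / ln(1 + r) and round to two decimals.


Doubling condition: (1 + r)^t = 2
Take ln of both sides: t × ln(1 + r) = ln(2)
t = ln(2) / ln(1 + r)
t = 0.693147 / 0.059400
t = 11.67

t = ln(2) / ln(1 + r) = 11.67 years


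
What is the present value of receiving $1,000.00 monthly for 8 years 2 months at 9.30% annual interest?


Present value of an ordinary annuity: PV = PMT × (1 − (1 + r)^(−n)) / r
Monthly rate r = 0.093/12 = 0.00775, n = 98
PV = $1,000.00 × (1 − (1 + 0.093/12)^(−98)) / (0.093/12)
PV = $1,000.00 × 68.480992
PV = $68,480.99

PV = PMT × (1-(1+r)^(-n))/r = $68,480.99


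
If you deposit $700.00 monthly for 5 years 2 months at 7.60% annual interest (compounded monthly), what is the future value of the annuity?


Future value of an ordinary annuity: FV = PMT × ((1 + r)^n − 1) / r
Monthly rate r = 0.076/12 ≈ 0.00633333, n = 62
FV = $700.00 × ((1 + 0.076/12)^62 − 1) / (0.076/12)
FV = $700.00 × 75.646120
FV = $52,952.28

FV = PMT × ((1+r)^n - 1)/r = $52,952.28


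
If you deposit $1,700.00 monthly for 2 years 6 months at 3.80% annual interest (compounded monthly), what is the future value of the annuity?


Future value of an ordinary annuity: FV = PMT × ((1 + r)^n − 1) / r
Monthly rate r = 0.038/12 ≈ 0.00316667, n = 30
FV = $1,700.00 × ((1 + 0.038/12)^30 − 1) / (0.038/12)
FV = $1,700.00 × 31.419098
FV = $53,412.47

FV = PMT × ((1+r)^n - 1)/r = $53,412.47


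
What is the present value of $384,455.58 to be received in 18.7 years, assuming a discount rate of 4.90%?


Present value formula: PV = FV / (1 + r)^t
PV = $384,455.58 / (1 + 0.049)^18.7
PV = $384,455.58 / 2.4462545
PV = $157,160.91

PV = FV / (1 + r)^t = $157,160.91


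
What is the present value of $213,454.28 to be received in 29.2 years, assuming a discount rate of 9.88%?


Present value formula: PV = FV / (1 + r)^t
PV = $213,454.28 / (1 + 0.0988)^29.2
PV = $213,454.28 / 15.661184
PV = $13,629.51

PV = FV / (1 + r)^t = $13,629.51


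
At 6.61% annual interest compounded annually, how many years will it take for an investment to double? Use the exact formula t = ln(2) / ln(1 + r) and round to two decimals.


Doubling condition: (1 + r)^t = 2
Take ln of both sides: t × ln(1 + r) = ln(2)
t = ln(2) / ln(1 + r)
t = 0.693147 / 0.064007
t = 10.83

t = ln(2) / ln(1 + r) = 10.83 years


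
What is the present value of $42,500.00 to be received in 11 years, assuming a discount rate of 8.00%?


Present value formula: PV = FV / (1 + r)^t
PV = $42,500.00 / (1 + 0.08)^11
PV = $42,500.00 / 2.331639
PV = $18,227.52

PV = FV / (1 + r)^t = $18,227.52


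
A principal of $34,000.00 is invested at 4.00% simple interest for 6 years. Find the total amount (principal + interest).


Total amount formula: A = P(1 + rt) = P + P·r·t
Interest: I = P × r × t = $34,000.00 × 0.04 × 6 = $8,160.00
A = P + I = $34,000.00 + $8,160.00 = $42,160.00

A = P + I = P(1 + rt) = $42,160.00


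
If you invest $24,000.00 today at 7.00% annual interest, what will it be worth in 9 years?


Future value formula: FV = PV × (1 + r)^t
FV = $24,000.00 × (1 + 0.07)^9
FV = $24,000.00 × 1.838459
FV = $44,123.02

FV = PV × (1 + r)^t = $44,123.02


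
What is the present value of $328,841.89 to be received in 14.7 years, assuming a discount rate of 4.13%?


Present value formula: PV = FV / (1 + r)^t
PV = $328,841.89 / (1 + 0.0413)^14.7
PV = $328,841.89 / 1.8128642
PV = $181,393.56

PV = FV / (1 + r)^t = $181,393.56


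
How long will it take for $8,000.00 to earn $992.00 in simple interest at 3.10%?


Rearrange the simple interest formula for t:
I = P × r × t  ⇒  t = I / (P × r)
t = $992.00 / ($8,000.00 × 0.031)
t = 4

t = I/(P×r) = 4 years


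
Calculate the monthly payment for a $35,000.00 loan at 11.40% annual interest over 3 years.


Loan payment formula: PMT = PV × r / (1 − (1 + r)^(−n))
Monthly rate r = 0.114/12 = 0.0095, n = 36 months
Denominator: 1 − (1 + 0.114/12)^(−36) = 0.288504
PMT = $35,000.00 × (0.114/12) / 0.288504
PMT = $1,152.50 per month

PMT = PV × r / (1-(1+r)^(-n)) = $1,152.50/month


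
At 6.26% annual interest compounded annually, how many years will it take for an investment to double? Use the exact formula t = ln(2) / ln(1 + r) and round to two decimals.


Doubling condition: (1 + r)^t = 2
Take ln of both sides: t × ln(1 + r) = ln(2)
t = ln(2) / ln(1 + r)
t = 0.693147 / 0.060719
t = 11.42

t = ln(2) / ln(1 + r) = 11.42 years


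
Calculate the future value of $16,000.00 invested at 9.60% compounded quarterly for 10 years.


Compound interest formula: A = P(1 + r/n)^(nt)
A = $16,000.00 × (1 + 0.096/4)^(4 × 10)
Growth factor: (1 + 0.096/4)^40 = 2.582250
A = $16,000.00 × 2.582250
A = $41,316.00

A = P(1 + r/n)^(nt) = $41,316.00


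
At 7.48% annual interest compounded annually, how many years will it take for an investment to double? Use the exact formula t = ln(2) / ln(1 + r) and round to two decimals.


Doubling condition: (1 + r)^t = 2
Take ln of both sides: t × ln(1 + r) = ln(2)
t = ln(2) / ln(1 + r)
t = 0.693147 / 0.072135
t = 9.61

t = ln(2) / ln(1 + r) = 9.61 years


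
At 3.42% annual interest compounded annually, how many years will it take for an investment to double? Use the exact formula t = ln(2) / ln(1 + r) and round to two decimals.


Doubling condition: (1 + r)^t = 2
Take ln of both sides: t × ln(1 + r) = ln(2)
t = ln(2) / ln(1 + r)
t = 0.693147 / 0.033628
t = 20.61

t = ln(2) / ln(1 + r) = 20.61 years


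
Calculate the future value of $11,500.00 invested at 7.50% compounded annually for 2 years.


Compound interest formula: A = P(1 + r/n)^(nt)
A = $11,500.00 × (1 + 0.075/1)^(1 × 2)
Growth factor: (1 + 0.075/1)^2 = 1.155625
A = $11,500.00 × 1.155625
A = $13,289.69

A = P(1 + r/n)^(nt) = $13,289.69


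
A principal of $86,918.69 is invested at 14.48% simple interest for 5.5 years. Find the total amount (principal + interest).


Total amount formula: A = P(1 + rt) = P + P·r·t
Interest: I = P × r × t = $86,918.69 × 0.1448 × 5.5 = $69,222.04
A = P + I = $86,918.69 + $69,222.04 = $156,140.73

A = P + I = P(1 + rt) = $156,140.73


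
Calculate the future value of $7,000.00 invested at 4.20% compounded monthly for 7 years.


Compound interest formula: A = P(1 + r/n)^(nt)
A = $7,000.00 × (1 + 0.042/12)^(12 × 7)
Growth factor: (1 + 0.042/12)^84 = 1.3410953
A = $7,000.00 × 1.3410953
A = $9,387.67

A = P(1 + r/n)^(nt) = $9,387.67


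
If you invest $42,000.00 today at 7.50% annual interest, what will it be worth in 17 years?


Future value formula: FV = PV × (1 + r)^t
FV = $42,000.00 × (1 + 0.075)^17
FV = $42,000.00 × 3.4193526
FV = $143,612.81

FV = PV × (1 + r)^t = $143,612.81


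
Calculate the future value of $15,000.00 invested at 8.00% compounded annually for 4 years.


Compound interest formula: A = P(1 + r/n)^(nt)
A = $15,000.00 × (1 + 0.08/1)^(1 × 4)
Growth factor: (1 + 0.08/1)^4 = 1.36048896
A = $15,000.00 × 1.36048896
A = $20,407.33

A = P(1 + r/n)^(nt) = $20,407.33


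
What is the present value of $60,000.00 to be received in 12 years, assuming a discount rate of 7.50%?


Present value formula: PV = FV / (1 + r)^t
PV = $60,000.00 / (1 + 0.075)^12
PV = $60,000.00 / 2.3817796
PV = $25,191.25

PV = FV / (1 + r)^t = $25,191.25
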